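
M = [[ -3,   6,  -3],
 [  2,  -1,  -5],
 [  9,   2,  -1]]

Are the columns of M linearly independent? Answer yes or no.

yes

Row reduce M to echelon form.
R2 ← R2 + (2/3)·R1: [0, 3, -7]
R3 ← R3 + (3)·R1: [0, 20, -10]
R3 ← R3 − (20/3)·R2: [0, 0, 110/3]
3 pivots among 3 columns.
Every column is a pivot column, so the columns are linearly independent.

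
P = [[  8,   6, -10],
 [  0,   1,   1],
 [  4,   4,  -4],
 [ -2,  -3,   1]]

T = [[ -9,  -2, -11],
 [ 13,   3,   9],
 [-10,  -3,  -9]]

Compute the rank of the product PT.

2

First compute PT:
[[106,  32,  56],
 [  3,   0,   0],
 [ 56,  16,  28],
 [-31,  -8, -14]]
Now row reduce the product.
R2 ← R2 − (3/106)·R1: [0, -48/53, -84/53]
R3 ← R3 − (28/53)·R1: [0, -48/53, -84/53]
R4 ← R4 + (31/106)·R1: [0, 72/53, 126/53]
R3 ← R3 − R2: [0, 0, 0]
R4 ← R4 + (3/2)·R2: [0, 0, 0]
2 nonzero rows, so rank(PT) = 2.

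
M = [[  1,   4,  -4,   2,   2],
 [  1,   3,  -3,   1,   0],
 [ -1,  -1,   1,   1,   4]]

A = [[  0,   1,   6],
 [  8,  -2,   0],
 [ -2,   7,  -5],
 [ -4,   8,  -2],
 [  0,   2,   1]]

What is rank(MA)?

First compute MA:
[[ 32, -15,  24],
 [ 26, -18,  19],
 [-14,  24,  -9]]
Now row reduce the product.
R2 ← R2 − (13/16)·R1: [0, -93/16, -1/2]
R3 ← R3 + (7/16)·R1: [0, 279/16, 3/2]
R3 ← R3 + (3)·R2: [0, 0, 0]
2 nonzero rows, so rank(MA) = 2.

2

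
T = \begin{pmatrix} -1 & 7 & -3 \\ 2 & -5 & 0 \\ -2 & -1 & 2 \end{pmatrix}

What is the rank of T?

3

Row reduce to echelon form.
R2 ← R2 + (2)·R1: [0, 9, -6]
R3 ← R3 − (2)·R1: [0, -15, 8]
R3 ← R3 + (5/3)·R2: [0, 0, -2]
Echelon form has 3 nonzero rows, so rank(T) = 3.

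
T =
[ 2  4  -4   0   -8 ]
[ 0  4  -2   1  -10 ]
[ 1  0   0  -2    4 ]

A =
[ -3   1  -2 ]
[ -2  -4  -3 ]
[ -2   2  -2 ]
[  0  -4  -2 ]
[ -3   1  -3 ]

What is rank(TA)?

First compute TA:
[[ 18, -30,  16],
 [ 26, -34,  20],
 [-15,  13, -10]]
Now row reduce the product.
R2 ← R2 − (13/9)·R1: [0, 28/3, -28/9]
R3 ← R3 + (5/6)·R1: [0, -12, 10/3]
R3 ← R3 + (9/7)·R2: [0, 0, -2/3]
3 nonzero rows, so rank(TA) = 3.

3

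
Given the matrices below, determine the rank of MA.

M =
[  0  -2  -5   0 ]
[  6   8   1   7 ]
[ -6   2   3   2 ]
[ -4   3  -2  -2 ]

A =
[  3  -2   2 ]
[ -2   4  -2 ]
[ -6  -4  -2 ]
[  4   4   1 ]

First compute MA:
[[ 34,  12,  14],
 [ 24,  44,   1],
 [-32,  16, -20],
 [-14,  20, -12]]
Now row reduce the product.
R2 ← R2 − (12/17)·R1: [0, 604/17, -151/17]
R3 ← R3 + (16/17)·R1: [0, 464/17, -116/17]
R4 ← R4 + (7/17)·R1: [0, 424/17, -106/17]
R3 ← R3 − (116/151)·R2: [0, 0, 0]
R4 ← R4 − (106/151)·R2: [0, 0, 0]
2 nonzero rows, so rank(MA) = 2.

2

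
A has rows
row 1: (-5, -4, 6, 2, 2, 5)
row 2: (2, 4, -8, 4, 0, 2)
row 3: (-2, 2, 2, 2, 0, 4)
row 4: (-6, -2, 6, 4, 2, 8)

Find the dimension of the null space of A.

Row reduce to echelon form.
R2 ← R2 + (2/5)·R1: [0, 12/5, -28/5, 24/5, 4/5, 4]
R3 ← R3 − (2/5)·R1: [0, 18/5, -2/5, 6/5, -4/5, 2]
R4 ← R4 − (6/5)·R1: [0, 14/5, -6/5, 8/5, -2/5, 2]
R3 ← R3 − (3/2)·R2: [0, 0, 8, -6, -2, -4]
R4 ← R4 − (7/6)·R2: [0, 0, 16/3, -4, -4/3, -8/3]
R4 ← R4 − (2/3)·R3: [0, 0, 0, 0, 0, 0]
3 nonzero rows, so rank(A) = 3.
A has 6 columns; by rank–nullity, nullity = 6 − 3 = 3.

3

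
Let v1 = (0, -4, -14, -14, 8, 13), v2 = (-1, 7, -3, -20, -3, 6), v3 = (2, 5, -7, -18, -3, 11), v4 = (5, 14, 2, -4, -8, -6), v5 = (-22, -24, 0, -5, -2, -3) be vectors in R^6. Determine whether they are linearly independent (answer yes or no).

Form the matrix with these vectors as rows and row reduce.
Swap R1 ↔ R2
R3 ← R3 + (2)·R1: [0, 19, -13, -58, -9, 23]
R4 ← R4 + (5)·R1: [0, 49, -13, -104, -23, 24]
R5 ← R5 − (22)·R1: [0, -178, 66, 435, 64, -135]
R3 ← R3 + (19/4)·R2: [0, 0, -159/2, -249/2, 29, 339/4]
R4 ← R4 + (49/4)·R2: [0, 0, -369/2, -551/2, 75, 733/4]
R5 ← R5 − (89/2)·R2: [0, 0, 689, 1058, -292, -1427/2]
R4 ← R4 − (123/53)·R3: [0, 0, 0, 712/53, 408/53, -712/53]
R5 ← R5 + (26/3)·R3: [0, 0, 0, -21, -122/3, 21]
R5 ← R5 + (1113/712)·R4: [0, 0, 0, 0, -7645/267, 0]
5 nonzero rows, so the 5 vectors span a space of dimension 5.
Since 5 = 5, the vectors are linearly independent.

yes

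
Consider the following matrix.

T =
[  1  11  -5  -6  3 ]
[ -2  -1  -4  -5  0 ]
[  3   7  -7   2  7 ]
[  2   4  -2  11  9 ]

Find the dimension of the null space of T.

Row reduce to echelon form.
R2 ← R2 + (2)·R1: [0, 21, -14, -17, 6]
R3 ← R3 − (3)·R1: [0, -26, 8, 20, -2]
R4 ← R4 − (2)·R1: [0, -18, 8, 23, 3]
R3 ← R3 + (26/21)·R2: [0, 0, -28/3, -22/21, 38/7]
R4 ← R4 + (6/7)·R2: [0, 0, -4, 59/7, 57/7]
R4 ← R4 − (3/7)·R3: [0, 0, 0, 435/49, 285/49]
4 nonzero rows, so rank(T) = 4.
T has 5 columns; by rank–nullity, nullity = 5 − 4 = 1.

1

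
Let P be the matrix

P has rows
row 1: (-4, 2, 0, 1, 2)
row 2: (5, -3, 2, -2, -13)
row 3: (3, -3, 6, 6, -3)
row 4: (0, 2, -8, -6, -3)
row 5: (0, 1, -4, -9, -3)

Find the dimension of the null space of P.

Row reduce to echelon form.
R2 ← R2 + (5/4)·R1: [0, -1/2, 2, -3/4, -21/2]
R3 ← R3 + (3/4)·R1: [0, -3/2, 6, 27/4, -3/2]
R3 ← R3 − (3)·R2: [0, 0, 0, 9, 30]
R4 ← R4 + (4)·R2: [0, 0, 0, -9, -45]
R5 ← R5 + (2)·R2: [0, 0, 0, -21/2, -24]
R4 ← R4 + R3: [0, 0, 0, 0, -15]
R5 ← R5 + (7/6)·R3: [0, 0, 0, 0, 11]
R5 ← R5 + (11/15)·R4: [0, 0, 0, 0, 0]
4 nonzero rows, so rank(P) = 4.
P has 5 columns; by rank–nullity, nullity = 5 − 4 = 1.

1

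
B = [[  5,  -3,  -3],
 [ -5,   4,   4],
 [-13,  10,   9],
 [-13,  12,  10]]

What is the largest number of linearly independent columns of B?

3

Row reduce to echelon form.
R2 ← R2 + R1: [0, 1, 1]
R3 ← R3 + (13/5)·R1: [0, 11/5, 6/5]
R4 ← R4 + (13/5)·R1: [0, 21/5, 11/5]
R3 ← R3 − (11/5)·R2: [0, 0, -1]
R4 ← R4 − (21/5)·R2: [0, 0, -2]
R4 ← R4 − (2)·R3: [0, 0, 0]
Echelon form has 3 nonzero rows, so rank(B) = 3.
The rank gives the maximum number of linearly independent columns: 3.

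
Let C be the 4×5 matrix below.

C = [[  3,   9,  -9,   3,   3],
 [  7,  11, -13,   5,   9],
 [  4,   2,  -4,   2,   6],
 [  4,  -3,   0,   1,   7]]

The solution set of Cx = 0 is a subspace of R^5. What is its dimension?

Row reduce to echelon form.
R2 ← R2 − (7/3)·R1: [0, -10, 8, -2, 2]
R3 ← R3 − (4/3)·R1: [0, -10, 8, -2, 2]
R4 ← R4 − (4/3)·R1: [0, -15, 12, -3, 3]
R3 ← R3 − R2: [0, 0, 0, 0, 0]
R4 ← R4 − (3/2)·R2: [0, 0, 0, 0, 0]
2 nonzero rows, so rank(C) = 2.
C has 5 columns; by rank–nullity, nullity = 5 − 2 = 3.

3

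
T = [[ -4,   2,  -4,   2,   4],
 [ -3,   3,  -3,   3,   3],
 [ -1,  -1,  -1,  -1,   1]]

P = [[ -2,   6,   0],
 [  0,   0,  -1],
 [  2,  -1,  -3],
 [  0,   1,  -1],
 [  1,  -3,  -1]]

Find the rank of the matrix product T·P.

2

First compute TP:
[[  4, -30,   4],
 [  3, -21,   0],
 [  1,  -9,   4]]
Now row reduce the product.
R2 ← R2 − (3/4)·R1: [0, 3/2, -3]
R3 ← R3 − (1/4)·R1: [0, -3/2, 3]
R3 ← R3 + R2: [0, 0, 0]
2 nonzero rows, so rank(TP) = 2.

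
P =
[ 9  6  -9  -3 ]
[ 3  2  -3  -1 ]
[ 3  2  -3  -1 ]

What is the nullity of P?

3

Row reduce to echelon form.
R2 ← R2 − (1/3)·R1: [0, 0, 0, 0]
R3 ← R3 − (1/3)·R1: [0, 0, 0, 0]
1 nonzero row, so rank(P) = 1.
P has 4 columns; by rank–nullity, nullity = 4 − 1 = 3.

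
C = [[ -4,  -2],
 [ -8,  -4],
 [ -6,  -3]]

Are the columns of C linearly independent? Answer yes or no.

Row reduce C to echelon form.
R2 ← R2 − (2)·R1: [0, 0]
R3 ← R3 − (3/2)·R1: [0, 0]
1 pivot among 2 columns.
Only 1 < 2 pivot columns, so the columns are linearly dependent.

no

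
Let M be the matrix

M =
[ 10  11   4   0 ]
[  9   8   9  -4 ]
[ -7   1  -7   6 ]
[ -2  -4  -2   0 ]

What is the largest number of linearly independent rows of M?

Row reduce to echelon form.
R2 ← R2 − (9/10)·R1: [0, -19/10, 27/5, -4]
R3 ← R3 + (7/10)·R1: [0, 87/10, -21/5, 6]
R4 ← R4 + (1/5)·R1: [0, -9/5, -6/5, 0]
R3 ← R3 + (87/19)·R2: [0, 0, 390/19, -234/19]
R4 ← R4 − (18/19)·R2: [0, 0, -120/19, 72/19]
R4 ← R4 + (4/13)·R3: [0, 0, 0, 0]
Echelon form has 3 nonzero rows, so rank(M) = 3.
The rank gives the maximum number of linearly independent rows: 3.

3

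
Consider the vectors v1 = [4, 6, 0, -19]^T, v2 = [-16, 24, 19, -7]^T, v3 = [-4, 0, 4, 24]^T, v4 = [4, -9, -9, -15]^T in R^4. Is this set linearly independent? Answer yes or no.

Form the matrix with these vectors as rows and row reduce.
R2 ← R2 + (4)·R1: [0, 48, 19, -83]
R3 ← R3 + R1: [0, 6, 4, 5]
R4 ← R4 − R1: [0, -15, -9, 4]
R3 ← R3 − (1/8)·R2: [0, 0, 13/8, 123/8]
R4 ← R4 + (5/16)·R2: [0, 0, -49/16, -351/16]
R4 ← R4 + (49/26)·R3: [0, 0, 0, 183/26]
4 nonzero rows, so the 4 vectors span a space of dimension 4.
Since 4 = 4, the vectors are linearly independent.

yes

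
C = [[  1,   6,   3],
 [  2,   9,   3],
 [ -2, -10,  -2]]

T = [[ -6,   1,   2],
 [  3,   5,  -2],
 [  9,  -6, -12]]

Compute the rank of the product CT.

3

First compute CT:
[[ 39,  13, -46],
 [ 42,  29, -50],
 [-36, -40,  40]]
Now row reduce the product.
R2 ← R2 − (14/13)·R1: [0, 15, -6/13]
R3 ← R3 + (12/13)·R1: [0, -28, -32/13]
R3 ← R3 + (28/15)·R2: [0, 0, -216/65]
3 nonzero rows, so rank(CT) = 3.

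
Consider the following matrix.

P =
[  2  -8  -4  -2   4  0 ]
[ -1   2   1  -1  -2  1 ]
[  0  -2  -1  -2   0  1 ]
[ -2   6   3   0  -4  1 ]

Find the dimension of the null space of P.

4

Row reduce to echelon form.
R2 ← R2 + (1/2)·R1: [0, -2, -1, -2, 0, 1]
R4 ← R4 + R1: [0, -2, -1, -2, 0, 1]
R3 ← R3 − R2: [0, 0, 0, 0, 0, 0]
R4 ← R4 − R2: [0, 0, 0, 0, 0, 0]
2 nonzero rows, so rank(P) = 2.
P has 6 columns; by rank–nullity, nullity = 6 − 2 = 4.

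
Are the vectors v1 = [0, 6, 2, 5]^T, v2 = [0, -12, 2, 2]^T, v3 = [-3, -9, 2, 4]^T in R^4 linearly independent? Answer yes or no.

yes

Form the matrix with these vectors as rows and row reduce.
Swap R1 ↔ R3
R3 ← R3 + (1/2)·R2: [0, 0, 3, 6]
3 nonzero rows, so the 3 vectors span a space of dimension 3.
Since 3 = 3, the vectors are linearly independent.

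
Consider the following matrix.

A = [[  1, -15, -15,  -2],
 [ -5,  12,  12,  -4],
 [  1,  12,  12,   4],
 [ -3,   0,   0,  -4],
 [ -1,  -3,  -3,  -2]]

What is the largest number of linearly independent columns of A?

2

Row reduce to echelon form.
R2 ← R2 + (5)·R1: [0, -63, -63, -14]
R3 ← R3 − R1: [0, 27, 27, 6]
R4 ← R4 + (3)·R1: [0, -45, -45, -10]
R5 ← R5 + R1: [0, -18, -18, -4]
R3 ← R3 + (3/7)·R2: [0, 0, 0, 0]
R4 ← R4 − (5/7)·R2: [0, 0, 0, 0]
R5 ← R5 − (2/7)·R2: [0, 0, 0, 0]
Echelon form has 2 nonzero rows, so rank(A) = 2.
The rank gives the maximum number of linearly independent columns: 2.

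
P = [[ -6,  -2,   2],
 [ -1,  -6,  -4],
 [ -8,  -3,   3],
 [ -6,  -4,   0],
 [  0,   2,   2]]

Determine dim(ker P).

Row reduce to echelon form.
R2 ← R2 − (1/6)·R1: [0, -17/3, -13/3]
R3 ← R3 − (4/3)·R1: [0, -1/3, 1/3]
R4 ← R4 − R1: [0, -2, -2]
R3 ← R3 − (1/17)·R2: [0, 0, 10/17]
R4 ← R4 − (6/17)·R2: [0, 0, -8/17]
R5 ← R5 + (6/17)·R2: [0, 0, 8/17]
R4 ← R4 + (4/5)·R3: [0, 0, 0]
R5 ← R5 − (4/5)·R3: [0, 0, 0]
3 nonzero rows, so rank(P) = 3.
P has 3 columns; by rank–nullity, nullity = 3 − 3 = 0.

0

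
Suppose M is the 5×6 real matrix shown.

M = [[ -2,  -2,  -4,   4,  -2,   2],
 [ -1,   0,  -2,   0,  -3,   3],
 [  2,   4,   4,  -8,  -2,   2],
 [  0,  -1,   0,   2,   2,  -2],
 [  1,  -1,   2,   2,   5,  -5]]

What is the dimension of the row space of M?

Row reduce to echelon form.
R2 ← R2 − (1/2)·R1: [0, 1, 0, -2, -2, 2]
R3 ← R3 + R1: [0, 2, 0, -4, -4, 4]
R5 ← R5 + (1/2)·R1: [0, -2, 0, 4, 4, -4]
R3 ← R3 − (2)·R2: [0, 0, 0, 0, 0, 0]
R4 ← R4 + R2: [0, 0, 0, 0, 0, 0]
R5 ← R5 + (2)·R2: [0, 0, 0, 0, 0, 0]
Echelon form has 2 nonzero rows, so rank(M) = 2.
The row space has dimension equal to the rank: 2.

2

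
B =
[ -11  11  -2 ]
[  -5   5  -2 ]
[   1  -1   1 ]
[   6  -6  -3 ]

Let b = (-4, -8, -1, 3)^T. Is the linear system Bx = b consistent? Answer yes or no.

no

Row reduce the augmented matrix [B | b].
R2 ← R2 − (5/11)·R1: [0, 0, -12/11, -68/11]
R3 ← R3 + (1/11)·R1: [0, 0, 9/11, -15/11]
R4 ← R4 + (6/11)·R1: [0, 0, -45/11, 9/11]
R3 ← R3 + (3/4)·R2: [0, 0, 0, -6]
R4 ← R4 − (15/4)·R2: [0, 0, 0, 24]
R4 ← R4 + (4)·R3: [0, 0, 0, 0]
The echelon form has 3 nonzero rows; the last pivot sits in the augmented column, so rank(B) = 2 but rank([B|b]) = 3.
Since the ranks differ, the system is inconsistent.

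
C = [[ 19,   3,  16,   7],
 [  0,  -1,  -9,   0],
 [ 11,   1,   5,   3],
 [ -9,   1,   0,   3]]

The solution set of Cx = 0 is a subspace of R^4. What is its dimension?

1

Row reduce to echelon form.
R3 ← R3 − (11/19)·R1: [0, -14/19, -81/19, -20/19]
R4 ← R4 + (9/19)·R1: [0, 46/19, 144/19, 120/19]
R3 ← R3 − (14/19)·R2: [0, 0, 45/19, -20/19]
R4 ← R4 + (46/19)·R2: [0, 0, -270/19, 120/19]
R4 ← R4 + (6)·R3: [0, 0, 0, 0]
3 nonzero rows, so rank(C) = 3.
C has 4 columns; by rank–nullity, nullity = 4 − 3 = 1.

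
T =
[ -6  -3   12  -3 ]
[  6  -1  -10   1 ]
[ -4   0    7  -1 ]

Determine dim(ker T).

2

Row reduce to echelon form.
R2 ← R2 + R1: [0, -4, 2, -2]
R3 ← R3 − (2/3)·R1: [0, 2, -1, 1]
R3 ← R3 + (1/2)·R2: [0, 0, 0, 0]
2 nonzero rows, so rank(T) = 2.
T has 4 columns; by rank–nullity, nullity = 4 − 2 = 2.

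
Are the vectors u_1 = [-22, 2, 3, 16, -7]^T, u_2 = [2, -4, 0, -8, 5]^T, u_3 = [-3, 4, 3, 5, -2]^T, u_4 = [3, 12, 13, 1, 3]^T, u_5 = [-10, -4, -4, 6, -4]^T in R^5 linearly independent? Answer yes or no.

no

Form the matrix with these vectors as rows and row reduce.
R2 ← R2 + (1/11)·R1: [0, -42/11, 3/11, -72/11, 48/11]
R3 ← R3 − (3/22)·R1: [0, 41/11, 57/22, 31/11, -23/22]
R4 ← R4 + (3/22)·R1: [0, 135/11, 295/22, 35/11, 45/22]
R5 ← R5 − (5/11)·R1: [0, -54/11, -59/11, -14/11, -9/11]
R3 ← R3 + (41/42)·R2: [0, 0, 20/7, -25/7, 45/14]
R4 ← R4 + (45/14)·R2: [0, 0, 100/7, -125/7, 225/14]
R5 ← R5 − (9/7)·R2: [0, 0, -40/7, 50/7, -45/7]
R4 ← R4 − (5)·R3: [0, 0, 0, 0, 0]
R5 ← R5 + (2)·R3: [0, 0, 0, 0, 0]
3 nonzero rows, so the 5 vectors span a space of dimension 3.
Since 3 < 5, the vectors are linearly dependent.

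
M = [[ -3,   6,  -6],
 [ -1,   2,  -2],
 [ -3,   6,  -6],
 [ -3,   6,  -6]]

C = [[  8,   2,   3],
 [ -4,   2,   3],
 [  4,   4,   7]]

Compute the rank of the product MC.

1

First compute MC:
[[-72, -18, -33],
 [-24,  -6, -11],
 [-72, -18, -33],
 [-72, -18, -33]]
Now row reduce the product.
R2 ← R2 − (1/3)·R1: [0, 0, 0]
R3 ← R3 − R1: [0, 0, 0]
R4 ← R4 − R1: [0, 0, 0]
1 nonzero row, so rank(MC) = 1.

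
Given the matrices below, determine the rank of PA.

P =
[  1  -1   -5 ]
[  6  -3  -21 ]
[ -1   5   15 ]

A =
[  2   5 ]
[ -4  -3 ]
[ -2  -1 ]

First compute PA:
[[ 16,  13],
 [ 66,  60],
 [-52, -35]]
Now row reduce the product.
R2 ← R2 − (33/8)·R1: [0, 51/8]
R3 ← R3 + (13/4)·R1: [0, 29/4]
R3 ← R3 − (58/51)·R2: [0, 0]
2 nonzero rows, so rank(PA) = 2.

2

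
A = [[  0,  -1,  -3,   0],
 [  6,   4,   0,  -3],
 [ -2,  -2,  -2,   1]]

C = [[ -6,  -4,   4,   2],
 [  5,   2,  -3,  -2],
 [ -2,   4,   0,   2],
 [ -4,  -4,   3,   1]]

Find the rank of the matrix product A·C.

2

First compute AC:
[[  1, -14,   3,  -4],
 [ -4,  -4,   3,   1],
 [  2,  -8,   1,  -3]]
Now row reduce the product.
R2 ← R2 + (4)·R1: [0, -60, 15, -15]
R3 ← R3 − (2)·R1: [0, 20, -5, 5]
R3 ← R3 + (1/3)·R2: [0, 0, 0, 0]
2 nonzero rows, so rank(AC) = 2.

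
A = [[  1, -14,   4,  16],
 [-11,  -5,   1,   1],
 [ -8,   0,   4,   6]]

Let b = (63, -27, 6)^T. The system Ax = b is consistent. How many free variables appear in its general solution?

Row reduce the augmented matrix [A | b].
R2 ← R2 + (11)·R1: [0, -159, 45, 177, 666]
R3 ← R3 + (8)·R1: [0, -112, 36, 134, 510]
R3 ← R3 − (112/159)·R2: [0, 0, 228/53, 494/53, 2166/53]
The echelon form has 3 nonzero rows, and every pivot lies in the first 4 columns, so rank(A) = rank([A|b]) = 3.
The system is consistent.
Free variables = (unknowns) − (rank) = 4 − 3 = 1.

1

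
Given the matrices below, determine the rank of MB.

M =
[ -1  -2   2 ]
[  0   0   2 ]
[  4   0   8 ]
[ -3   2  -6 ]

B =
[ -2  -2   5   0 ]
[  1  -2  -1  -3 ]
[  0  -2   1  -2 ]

2

First compute MB:
[[  0,   2,  -1,   2],
 [  0,  -4,   2,  -4],
 [ -8, -24,  28, -16],
 [  8,  14, -23,   6]]
Now row reduce the product.
Swap R1 ↔ R3
R4 ← R4 + R1: [0, -10, 5, -10]
R3 ← R3 + (1/2)·R2: [0, 0, 0, 0]
R4 ← R4 − (5/2)·R2: [0, 0, 0, 0]
2 nonzero rows, so rank(MB) = 2.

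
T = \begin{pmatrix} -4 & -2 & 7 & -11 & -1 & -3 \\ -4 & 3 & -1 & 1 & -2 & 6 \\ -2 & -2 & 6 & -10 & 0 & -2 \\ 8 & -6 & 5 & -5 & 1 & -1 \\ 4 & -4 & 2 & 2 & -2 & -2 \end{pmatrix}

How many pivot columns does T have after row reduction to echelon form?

4

Row reduce to echelon form.
R2 ← R2 − R1: [0, 5, -8, 12, -1, 9]
R3 ← R3 − (1/2)·R1: [0, -1, 5/2, -9/2, 1/2, -1/2]
R4 ← R4 + (2)·R1: [0, -10, 19, -27, -1, -7]
R5 ← R5 + R1: [0, -6, 9, -9, -3, -5]
R3 ← R3 + (1/5)·R2: [0, 0, 9/10, -21/10, 3/10, 13/10]
R4 ← R4 + (2)·R2: [0, 0, 3, -3, -3, 11]
R5 ← R5 + (6/5)·R2: [0, 0, -3/5, 27/5, -21/5, 29/5]
R4 ← R4 − (10/3)·R3: [0, 0, 0, 4, -4, 20/3]
R5 ← R5 + (2/3)·R3: [0, 0, 0, 4, -4, 20/3]
R5 ← R5 − R4: [0, 0, 0, 0, 0, 0]
Echelon form has 4 nonzero rows, so rank(T) = 4.
Each nonzero row contributes one pivot column: 4 pivot columns.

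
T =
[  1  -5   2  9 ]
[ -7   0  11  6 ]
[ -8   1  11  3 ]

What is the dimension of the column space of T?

3

Row reduce to echelon form.
R2 ← R2 + (7)·R1: [0, -35, 25, 69]
R3 ← R3 + (8)·R1: [0, -39, 27, 75]
R3 ← R3 − (39/35)·R2: [0, 0, -6/7, -66/35]
Echelon form has 3 nonzero rows, so rank(T) = 3.
The column space has dimension equal to the rank: 3.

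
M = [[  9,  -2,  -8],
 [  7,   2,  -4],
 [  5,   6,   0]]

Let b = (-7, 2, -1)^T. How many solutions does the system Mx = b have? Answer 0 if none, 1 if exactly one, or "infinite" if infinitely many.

0

Row reduce the augmented matrix [M | b].
R2 ← R2 − (7/9)·R1: [0, 32/9, 20/9, 67/9]
R3 ← R3 − (5/9)·R1: [0, 64/9, 40/9, 26/9]
R3 ← R3 − (2)·R2: [0, 0, 0, -12]
The echelon form has 3 nonzero rows; the last pivot sits in the augmented column, so rank(M) = 2 but rank([M|b]) = 3.
Since the ranks differ, the system is inconsistent.
It has no solutions.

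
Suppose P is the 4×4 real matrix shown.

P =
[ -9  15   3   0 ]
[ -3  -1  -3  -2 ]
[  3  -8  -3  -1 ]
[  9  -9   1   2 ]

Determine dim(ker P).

2

Row reduce to echelon form.
R2 ← R2 − (1/3)·R1: [0, -6, -4, -2]
R3 ← R3 + (1/3)·R1: [0, -3, -2, -1]
R4 ← R4 + R1: [0, 6, 4, 2]
R3 ← R3 − (1/2)·R2: [0, 0, 0, 0]
R4 ← R4 + R2: [0, 0, 0, 0]
2 nonzero rows, so rank(P) = 2.
P has 4 columns; by rank–nullity, nullity = 4 − 2 = 2.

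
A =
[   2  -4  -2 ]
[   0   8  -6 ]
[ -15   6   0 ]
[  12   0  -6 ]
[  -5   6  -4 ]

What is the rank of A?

Row reduce to echelon form.
R3 ← R3 + (15/2)·R1: [0, -24, -15]
R4 ← R4 − (6)·R1: [0, 24, 6]
R5 ← R5 + (5/2)·R1: [0, -4, -9]
R3 ← R3 + (3)·R2: [0, 0, -33]
R4 ← R4 − (3)·R2: [0, 0, 24]
R5 ← R5 + (1/2)·R2: [0, 0, -12]
R4 ← R4 + (8/11)·R3: [0, 0, 0]
R5 ← R5 − (4/11)·R3: [0, 0, 0]
Echelon form has 3 nonzero rows, so rank(A) = 3.

3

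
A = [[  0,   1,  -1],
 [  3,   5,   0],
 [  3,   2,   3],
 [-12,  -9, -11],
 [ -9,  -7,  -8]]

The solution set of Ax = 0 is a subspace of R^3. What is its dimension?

Row reduce to echelon form.
Swap R1 ↔ R2
R3 ← R3 − R1: [0, -3, 3]
R4 ← R4 + (4)·R1: [0, 11, -11]
R5 ← R5 + (3)·R1: [0, 8, -8]
R3 ← R3 + (3)·R2: [0, 0, 0]
R4 ← R4 − (11)·R2: [0, 0, 0]
R5 ← R5 − (8)·R2: [0, 0, 0]
2 nonzero rows, so rank(A) = 2.
A has 3 columns; by rank–nullity, nullity = 3 − 2 = 1.

1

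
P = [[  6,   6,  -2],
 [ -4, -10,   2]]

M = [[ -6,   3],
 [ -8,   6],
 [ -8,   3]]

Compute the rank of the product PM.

2

First compute PM:
[[-68,  48],
 [ 88, -66]]
Now row reduce the product.
R2 ← R2 + (22/17)·R1: [0, -66/17]
2 nonzero rows, so rank(PM) = 2.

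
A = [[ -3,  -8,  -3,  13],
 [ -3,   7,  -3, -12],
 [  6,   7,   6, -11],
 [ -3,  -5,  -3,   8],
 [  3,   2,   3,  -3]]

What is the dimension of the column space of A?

Row reduce to echelon form.
R2 ← R2 − R1: [0, 15, 0, -25]
R3 ← R3 + (2)·R1: [0, -9, 0, 15]
R4 ← R4 − R1: [0, 3, 0, -5]
R5 ← R5 + R1: [0, -6, 0, 10]
R3 ← R3 + (3/5)·R2: [0, 0, 0, 0]
R4 ← R4 − (1/5)·R2: [0, 0, 0, 0]
R5 ← R5 + (2/5)·R2: [0, 0, 0, 0]
Echelon form has 2 nonzero rows, so rank(A) = 2.
The column space has dimension equal to the rank: 2.

2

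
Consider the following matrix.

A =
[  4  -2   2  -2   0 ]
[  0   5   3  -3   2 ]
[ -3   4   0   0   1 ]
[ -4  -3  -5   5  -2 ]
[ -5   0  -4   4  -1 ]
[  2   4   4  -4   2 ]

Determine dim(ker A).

Row reduce to echelon form.
R3 ← R3 + (3/4)·R1: [0, 5/2, 3/2, -3/2, 1]
R4 ← R4 + R1: [0, -5, -3, 3, -2]
R5 ← R5 + (5/4)·R1: [0, -5/2, -3/2, 3/2, -1]
R6 ← R6 − (1/2)·R1: [0, 5, 3, -3, 2]
R3 ← R3 − (1/2)·R2: [0, 0, 0, 0, 0]
R4 ← R4 + R2: [0, 0, 0, 0, 0]
R5 ← R5 + (1/2)·R2: [0, 0, 0, 0, 0]
R6 ← R6 − R2: [0, 0, 0, 0, 0]
2 nonzero rows, so rank(A) = 2.
A has 5 columns; by rank–nullity, nullity = 5 − 2 = 3.

3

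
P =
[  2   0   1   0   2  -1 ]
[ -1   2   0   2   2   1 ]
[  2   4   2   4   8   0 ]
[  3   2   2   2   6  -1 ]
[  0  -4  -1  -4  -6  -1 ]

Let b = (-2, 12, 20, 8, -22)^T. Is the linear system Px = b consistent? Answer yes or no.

yes

Row reduce the augmented matrix [P | b].
R2 ← R2 + (1/2)·R1: [0, 2, 1/2, 2, 3, 1/2, 11]
R3 ← R3 − R1: [0, 4, 1, 4, 6, 1, 22]
R4 ← R4 − (3/2)·R1: [0, 2, 1/2, 2, 3, 1/2, 11]
R3 ← R3 − (2)·R2: [0, 0, 0, 0, 0, 0, 0]
R4 ← R4 − R2: [0, 0, 0, 0, 0, 0, 0]
R5 ← R5 + (2)·R2: [0, 0, 0, 0, 0, 0, 0]
The echelon form has 2 nonzero rows, and every pivot lies in the first 6 columns, so rank(P) = rank([P|b]) = 2.
The system is consistent.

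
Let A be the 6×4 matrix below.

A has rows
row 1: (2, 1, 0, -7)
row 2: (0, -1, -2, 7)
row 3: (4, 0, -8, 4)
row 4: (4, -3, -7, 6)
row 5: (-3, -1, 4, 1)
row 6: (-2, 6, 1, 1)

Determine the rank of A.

4

Row reduce to echelon form.
R3 ← R3 − (2)·R1: [0, -2, -8, 18]
R4 ← R4 − (2)·R1: [0, -5, -7, 20]
R5 ← R5 + (3/2)·R1: [0, 1/2, 4, -19/2]
R6 ← R6 + R1: [0, 7, 1, -6]
R3 ← R3 − (2)·R2: [0, 0, -4, 4]
R4 ← R4 − (5)·R2: [0, 0, 3, -15]
R5 ← R5 + (1/2)·R2: [0, 0, 3, -6]
R6 ← R6 + (7)·R2: [0, 0, -13, 43]
R4 ← R4 + (3/4)·R3: [0, 0, 0, -12]
R5 ← R5 + (3/4)·R3: [0, 0, 0, -3]
R6 ← R6 − (13/4)·R3: [0, 0, 0, 30]
R5 ← R5 − (1/4)·R4: [0, 0, 0, 0]
R6 ← R6 + (5/2)·R4: [0, 0, 0, 0]
Echelon form has 4 nonzero rows, so rank(A) = 4.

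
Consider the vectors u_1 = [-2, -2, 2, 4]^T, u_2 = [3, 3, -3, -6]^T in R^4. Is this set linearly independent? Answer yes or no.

Form the matrix with these vectors as rows and row reduce.
R2 ← R2 + (3/2)·R1: [0, 0, 0, 0]
1 nonzero row, so the 2 vectors span a space of dimension 1.
Since 1 < 2, the vectors are linearly dependent.

no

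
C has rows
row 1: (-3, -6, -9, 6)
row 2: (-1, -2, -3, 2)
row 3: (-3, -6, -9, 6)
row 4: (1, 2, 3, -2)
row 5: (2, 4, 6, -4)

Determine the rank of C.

1

Row reduce to echelon form.
R2 ← R2 − (1/3)·R1: [0, 0, 0, 0]
R3 ← R3 − R1: [0, 0, 0, 0]
R4 ← R4 + (1/3)·R1: [0, 0, 0, 0]
R5 ← R5 + (2/3)·R1: [0, 0, 0, 0]
Echelon form has 1 nonzero row, so rank(C) = 1.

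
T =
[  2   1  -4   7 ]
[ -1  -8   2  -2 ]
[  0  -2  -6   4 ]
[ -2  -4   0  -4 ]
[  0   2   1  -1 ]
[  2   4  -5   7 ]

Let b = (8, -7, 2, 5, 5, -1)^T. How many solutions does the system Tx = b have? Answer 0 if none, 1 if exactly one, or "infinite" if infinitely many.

0

Row reduce the augmented matrix [T | b].
R2 ← R2 + (1/2)·R1: [0, -15/2, 0, 3/2, -3]
R4 ← R4 + R1: [0, -3, -4, 3, 13]
R6 ← R6 − R1: [0, 3, -1, 0, -9]
R3 ← R3 − (4/15)·R2: [0, 0, -6, 18/5, 14/5]
R4 ← R4 − (2/5)·R2: [0, 0, -4, 12/5, 71/5]
R5 ← R5 + (4/15)·R2: [0, 0, 1, -3/5, 21/5]
R6 ← R6 + (2/5)·R2: [0, 0, -1, 3/5, -51/5]
R4 ← R4 − (2/3)·R3: [0, 0, 0, 0, 37/3]
R5 ← R5 + (1/6)·R3: [0, 0, 0, 0, 14/3]
R6 ← R6 − (1/6)·R3: [0, 0, 0, 0, -32/3]
R5 ← R5 − (14/37)·R4: [0, 0, 0, 0, 0]
R6 ← R6 + (32/37)·R4: [0, 0, 0, 0, 0]
The echelon form has 4 nonzero rows; the last pivot sits in the augmented column, so rank(T) = 3 but rank([T|b]) = 4.
Since the ranks differ, the system is inconsistent.
It has no solutions.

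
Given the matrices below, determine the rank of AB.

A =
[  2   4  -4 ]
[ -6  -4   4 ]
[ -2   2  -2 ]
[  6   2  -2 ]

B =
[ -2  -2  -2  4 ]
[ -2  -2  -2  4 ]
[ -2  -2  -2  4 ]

1

First compute AB:
[[ -4,  -4,  -4,   8],
 [ 12,  12,  12, -24],
 [  4,   4,   4,  -8],
 [-12, -12, -12,  24]]
Now row reduce the product.
R2 ← R2 + (3)·R1: [0, 0, 0, 0]
R3 ← R3 + R1: [0, 0, 0, 0]
R4 ← R4 − (3)·R1: [0, 0, 0, 0]
1 nonzero row, so rank(AB) = 1.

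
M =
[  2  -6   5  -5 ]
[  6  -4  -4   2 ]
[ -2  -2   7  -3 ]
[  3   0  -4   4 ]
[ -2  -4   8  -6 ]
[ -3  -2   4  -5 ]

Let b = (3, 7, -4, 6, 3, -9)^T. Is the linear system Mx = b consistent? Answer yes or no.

Row reduce the augmented matrix [M | b].
R2 ← R2 − (3)·R1: [0, 14, -19, 17, -2]
R3 ← R3 + R1: [0, -8, 12, -8, -1]
R4 ← R4 − (3/2)·R1: [0, 9, -23/2, 23/2, 3/2]
R5 ← R5 + R1: [0, -10, 13, -11, 6]
R6 ← R6 + (3/2)·R1: [0, -11, 23/2, -25/2, -9/2]
R3 ← R3 + (4/7)·R2: [0, 0, 8/7, 12/7, -15/7]
R4 ← R4 − (9/14)·R2: [0, 0, 5/7, 4/7, 39/14]
R5 ← R5 + (5/7)·R2: [0, 0, -4/7, 8/7, 32/7]
R6 ← R6 + (11/14)·R2: [0, 0, -24/7, 6/7, -85/14]
R4 ← R4 − (5/8)·R3: [0, 0, 0, -1/2, 33/8]
R5 ← R5 + (1/2)·R3: [0, 0, 0, 2, 7/2]
R6 ← R6 + (3)·R3: [0, 0, 0, 6, -25/2]
R5 ← R5 + (4)·R4: [0, 0, 0, 0, 20]
R6 ← R6 + (12)·R4: [0, 0, 0, 0, 37]
R6 ← R6 − (37/20)·R5: [0, 0, 0, 0, 0]
The echelon form has 5 nonzero rows; the last pivot sits in the augmented column, so rank(M) = 4 but rank([M|b]) = 5.
Since the ranks differ, the system is inconsistent.

no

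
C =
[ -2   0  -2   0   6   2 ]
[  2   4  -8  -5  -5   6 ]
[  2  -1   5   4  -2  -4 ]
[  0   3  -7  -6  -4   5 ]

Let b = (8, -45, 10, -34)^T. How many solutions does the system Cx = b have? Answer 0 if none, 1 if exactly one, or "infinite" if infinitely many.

Row reduce the augmented matrix [C | b].
R2 ← R2 + R1: [0, 4, -10, -5, 1, 8, -37]
R3 ← R3 + R1: [0, -1, 3, 4, 4, -2, 18]
R3 ← R3 + (1/4)·R2: [0, 0, 1/2, 11/4, 17/4, 0, 35/4]
R4 ← R4 − (3/4)·R2: [0, 0, 1/2, -9/4, -19/4, -1, -25/4]
R4 ← R4 − R3: [0, 0, 0, -5, -9, -1, -15]
The echelon form has 4 nonzero rows, and every pivot lies in the first 6 columns, so rank(C) = rank([C|b]) = 4.
The system is consistent.
rank = 4 < 6 unknowns, so there are infinitely many solutions.

infinite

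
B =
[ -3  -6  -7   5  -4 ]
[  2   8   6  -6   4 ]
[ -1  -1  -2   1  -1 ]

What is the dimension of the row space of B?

2

Row reduce to echelon form.
R2 ← R2 + (2/3)·R1: [0, 4, 4/3, -8/3, 4/3]
R3 ← R3 − (1/3)·R1: [0, 1, 1/3, -2/3, 1/3]
R3 ← R3 − (1/4)·R2: [0, 0, 0, 0, 0]
Echelon form has 2 nonzero rows, so rank(B) = 2.
The row space has dimension equal to the rank: 2.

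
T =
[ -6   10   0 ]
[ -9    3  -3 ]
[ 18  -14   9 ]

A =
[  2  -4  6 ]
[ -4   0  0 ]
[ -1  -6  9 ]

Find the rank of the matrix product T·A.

First compute TA:
[[-52,  24, -36],
 [-27,  54, -81],
 [ 83, -126, 189]]
Now row reduce the product.
R2 ← R2 − (27/52)·R1: [0, 540/13, -810/13]
R3 ← R3 + (83/52)·R1: [0, -1140/13, 1710/13]
R3 ← R3 + (19/9)·R2: [0, 0, 0]
2 nonzero rows, so rank(TA) = 2.

2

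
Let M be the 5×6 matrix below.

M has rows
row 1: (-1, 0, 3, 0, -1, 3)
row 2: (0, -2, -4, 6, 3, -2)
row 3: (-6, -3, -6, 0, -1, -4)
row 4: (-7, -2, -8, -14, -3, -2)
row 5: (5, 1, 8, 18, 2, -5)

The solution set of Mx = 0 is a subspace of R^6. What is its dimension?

Row reduce to echelon form.
R3 ← R3 − (6)·R1: [0, -3, -24, 0, 5, -22]
R4 ← R4 − (7)·R1: [0, -2, -29, -14, 4, -23]
R5 ← R5 + (5)·R1: [0, 1, 23, 18, -3, 10]
R3 ← R3 − (3/2)·R2: [0, 0, -18, -9, 1/2, -19]
R4 ← R4 − R2: [0, 0, -25, -20, 1, -21]
R5 ← R5 + (1/2)·R2: [0, 0, 21, 21, -3/2, 9]
R4 ← R4 − (25/18)·R3: [0, 0, 0, -15/2, 11/36, 97/18]
R5 ← R5 + (7/6)·R3: [0, 0, 0, 21/2, -11/12, -79/6]
R5 ← R5 + (7/5)·R4: [0, 0, 0, 0, -22/45, -253/45]
5 nonzero rows, so rank(M) = 5.
M has 6 columns; by rank–nullity, nullity = 6 − 5 = 1.

1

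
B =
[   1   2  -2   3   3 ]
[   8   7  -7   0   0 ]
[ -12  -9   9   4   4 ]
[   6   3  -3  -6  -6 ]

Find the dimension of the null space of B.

3

Row reduce to echelon form.
R2 ← R2 − (8)·R1: [0, -9, 9, -24, -24]
R3 ← R3 + (12)·R1: [0, 15, -15, 40, 40]
R4 ← R4 − (6)·R1: [0, -9, 9, -24, -24]
R3 ← R3 + (5/3)·R2: [0, 0, 0, 0, 0]
R4 ← R4 − R2: [0, 0, 0, 0, 0]
2 nonzero rows, so rank(B) = 2.
B has 5 columns; by rank–nullity, nullity = 5 − 2 = 3.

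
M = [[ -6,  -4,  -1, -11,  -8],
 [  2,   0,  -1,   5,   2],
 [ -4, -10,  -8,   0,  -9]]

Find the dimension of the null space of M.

Row reduce to echelon form.
R2 ← R2 + (1/3)·R1: [0, -4/3, -4/3, 4/3, -2/3]
R3 ← R3 − (2/3)·R1: [0, -22/3, -22/3, 22/3, -11/3]
R3 ← R3 − (11/2)·R2: [0, 0, 0, 0, 0]
2 nonzero rows, so rank(M) = 2.
M has 5 columns; by rank–nullity, nullity = 5 − 2 = 3.

3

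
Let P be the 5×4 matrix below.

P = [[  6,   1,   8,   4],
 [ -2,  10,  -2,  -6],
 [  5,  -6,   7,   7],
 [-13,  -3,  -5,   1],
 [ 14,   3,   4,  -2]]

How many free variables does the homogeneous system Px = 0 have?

Row reduce to echelon form.
R2 ← R2 + (1/3)·R1: [0, 31/3, 2/3, -14/3]
R3 ← R3 − (5/6)·R1: [0, -41/6, 1/3, 11/3]
R4 ← R4 + (13/6)·R1: [0, -5/6, 37/3, 29/3]
R5 ← R5 − (7/3)·R1: [0, 2/3, -44/3, -34/3]
R3 ← R3 + (41/62)·R2: [0, 0, 24/31, 18/31]
R4 ← R4 + (5/62)·R2: [0, 0, 384/31, 288/31]
R5 ← R5 − (2/31)·R2: [0, 0, -456/31, -342/31]
R4 ← R4 − (16)·R3: [0, 0, 0, 0]
R5 ← R5 + (19)·R3: [0, 0, 0, 0]
3 nonzero rows, so rank(P) = 3.
P has 4 columns; by rank–nullity, nullity = 4 − 3 = 1.

1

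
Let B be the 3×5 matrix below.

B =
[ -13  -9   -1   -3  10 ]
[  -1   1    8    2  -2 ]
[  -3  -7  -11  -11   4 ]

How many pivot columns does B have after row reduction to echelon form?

Row reduce to echelon form.
R2 ← R2 − (1/13)·R1: [0, 22/13, 105/13, 29/13, -36/13]
R3 ← R3 − (3/13)·R1: [0, -64/13, -140/13, -134/13, 22/13]
R3 ← R3 + (32/11)·R2: [0, 0, 140/11, -42/11, -70/11]
Echelon form has 3 nonzero rows, so rank(B) = 3.
Each nonzero row contributes one pivot column: 3 pivot columns.

3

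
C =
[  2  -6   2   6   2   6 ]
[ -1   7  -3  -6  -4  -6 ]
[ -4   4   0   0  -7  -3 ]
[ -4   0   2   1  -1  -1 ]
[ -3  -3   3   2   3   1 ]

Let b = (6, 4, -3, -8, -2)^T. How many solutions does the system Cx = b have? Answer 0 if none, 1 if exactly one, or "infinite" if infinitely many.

0

Row reduce the augmented matrix [C | b].
R2 ← R2 + (1/2)·R1: [0, 4, -2, -3, -3, -3, 7]
R3 ← R3 + (2)·R1: [0, -8, 4, 12, -3, 9, 9]
R4 ← R4 + (2)·R1: [0, -12, 6, 13, 3, 11, 4]
R5 ← R5 + (3/2)·R1: [0, -12, 6, 11, 6, 10, 7]
R3 ← R3 + (2)·R2: [0, 0, 0, 6, -9, 3, 23]
R4 ← R4 + (3)·R2: [0, 0, 0, 4, -6, 2, 25]
R5 ← R5 + (3)·R2: [0, 0, 0, 2, -3, 1, 28]
R4 ← R4 − (2/3)·R3: [0, 0, 0, 0, 0, 0, 29/3]
R5 ← R5 − (1/3)·R3: [0, 0, 0, 0, 0, 0, 61/3]
R5 ← R5 − (61/29)·R4: [0, 0, 0, 0, 0, 0, 0]
The echelon form has 4 nonzero rows; the last pivot sits in the augmented column, so rank(C) = 3 but rank([C|b]) = 4.
Since the ranks differ, the system is inconsistent.
It has no solutions.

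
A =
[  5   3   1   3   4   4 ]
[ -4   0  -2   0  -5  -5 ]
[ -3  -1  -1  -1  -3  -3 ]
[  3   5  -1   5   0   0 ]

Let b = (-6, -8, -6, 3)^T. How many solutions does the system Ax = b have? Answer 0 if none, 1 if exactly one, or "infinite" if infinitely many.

Row reduce the augmented matrix [A | b].
R2 ← R2 + (4/5)·R1: [0, 12/5, -6/5, 12/5, -9/5, -9/5, -64/5]
R3 ← R3 + (3/5)·R1: [0, 4/5, -2/5, 4/5, -3/5, -3/5, -48/5]
R4 ← R4 − (3/5)·R1: [0, 16/5, -8/5, 16/5, -12/5, -12/5, 33/5]
R3 ← R3 − (1/3)·R2: [0, 0, 0, 0, 0, 0, -16/3]
R4 ← R4 − (4/3)·R2: [0, 0, 0, 0, 0, 0, 71/3]
R4 ← R4 + (71/16)·R3: [0, 0, 0, 0, 0, 0, 0]
The echelon form has 3 nonzero rows; the last pivot sits in the augmented column, so rank(A) = 2 but rank([A|b]) = 3.
Since the ranks differ, the system is inconsistent.
It has no solutions.

0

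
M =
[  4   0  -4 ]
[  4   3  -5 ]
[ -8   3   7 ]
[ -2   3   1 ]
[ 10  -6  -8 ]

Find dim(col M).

Row reduce to echelon form.
R2 ← R2 − R1: [0, 3, -1]
R3 ← R3 + (2)·R1: [0, 3, -1]
R4 ← R4 + (1/2)·R1: [0, 3, -1]
R5 ← R5 − (5/2)·R1: [0, -6, 2]
R3 ← R3 − R2: [0, 0, 0]
R4 ← R4 − R2: [0, 0, 0]
R5 ← R5 + (2)·R2: [0, 0, 0]
Echelon form has 2 nonzero rows, so rank(M) = 2.
The column space has dimension equal to the rank: 2.

2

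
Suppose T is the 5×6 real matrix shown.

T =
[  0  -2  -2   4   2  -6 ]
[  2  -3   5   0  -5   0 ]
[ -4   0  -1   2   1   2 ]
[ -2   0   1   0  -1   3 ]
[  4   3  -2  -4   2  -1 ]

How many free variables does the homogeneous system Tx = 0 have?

Row reduce to echelon form.
Swap R1 ↔ R2
R3 ← R3 + (2)·R1: [0, -6, 9, 2, -9, 2]
R4 ← R4 + R1: [0, -3, 6, 0, -6, 3]
R5 ← R5 − (2)·R1: [0, 9, -12, -4, 12, -1]
R3 ← R3 − (3)·R2: [0, 0, 15, -10, -15, 20]
R4 ← R4 − (3/2)·R2: [0, 0, 9, -6, -9, 12]
R5 ← R5 + (9/2)·R2: [0, 0, -21, 14, 21, -28]
R4 ← R4 − (3/5)·R3: [0, 0, 0, 0, 0, 0]
R5 ← R5 + (7/5)·R3: [0, 0, 0, 0, 0, 0]
3 nonzero rows, so rank(T) = 3.
T has 6 columns; by rank–nullity, nullity = 6 − 3 = 3.

3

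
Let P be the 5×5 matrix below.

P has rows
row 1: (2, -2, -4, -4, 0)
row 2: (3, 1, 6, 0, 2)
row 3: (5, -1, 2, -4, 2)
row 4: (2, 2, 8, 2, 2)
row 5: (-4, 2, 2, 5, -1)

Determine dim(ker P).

3

Row reduce to echelon form.
R2 ← R2 − (3/2)·R1: [0, 4, 12, 6, 2]
R3 ← R3 − (5/2)·R1: [0, 4, 12, 6, 2]
R4 ← R4 − R1: [0, 4, 12, 6, 2]
R5 ← R5 + (2)·R1: [0, -2, -6, -3, -1]
R3 ← R3 − R2: [0, 0, 0, 0, 0]
R4 ← R4 − R2: [0, 0, 0, 0, 0]
R5 ← R5 + (1/2)·R2: [0, 0, 0, 0, 0]
2 nonzero rows, so rank(P) = 2.
P has 5 columns; by rank–nullity, nullity = 5 − 2 = 3.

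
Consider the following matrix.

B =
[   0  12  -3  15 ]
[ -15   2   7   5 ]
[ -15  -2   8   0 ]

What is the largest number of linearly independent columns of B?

Row reduce to echelon form.
Swap R1 ↔ R2
R3 ← R3 − R1: [0, -4, 1, -5]
R3 ← R3 + (1/3)·R2: [0, 0, 0, 0]
Echelon form has 2 nonzero rows, so rank(B) = 2.
The rank gives the maximum number of linearly independent columns: 2.

2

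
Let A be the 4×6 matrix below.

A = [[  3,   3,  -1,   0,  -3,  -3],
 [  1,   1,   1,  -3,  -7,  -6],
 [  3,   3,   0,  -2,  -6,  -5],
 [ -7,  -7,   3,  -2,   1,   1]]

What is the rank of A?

3

Row reduce to echelon form.
R2 ← R2 − (1/3)·R1: [0, 0, 4/3, -3, -6, -5]
R3 ← R3 − R1: [0, 0, 1, -2, -3, -2]
R4 ← R4 + (7/3)·R1: [0, 0, 2/3, -2, -6, -6]
R3 ← R3 − (3/4)·R2: [0, 0, 0, 1/4, 3/2, 7/4]
R4 ← R4 − (1/2)·R2: [0, 0, 0, -1/2, -3, -7/2]
R4 ← R4 + (2)·R3: [0, 0, 0, 0, 0, 0]
Echelon form has 3 nonzero rows, so rank(A) = 3.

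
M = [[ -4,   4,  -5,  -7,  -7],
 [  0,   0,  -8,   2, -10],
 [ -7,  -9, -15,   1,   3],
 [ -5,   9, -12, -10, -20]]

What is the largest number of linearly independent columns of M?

4

Row reduce to echelon form.
R3 ← R3 − (7/4)·R1: [0, -16, -25/4, 53/4, 61/4]
R4 ← R4 − (5/4)·R1: [0, 4, -23/4, -5/4, -45/4]
Swap R2 ↔ R3
R4 ← R4 + (1/4)·R2: [0, 0, -117/16, 33/16, -119/16]
R4 ← R4 − (117/128)·R3: [0, 0, 0, 15/64, 109/64]
Echelon form has 4 nonzero rows, so rank(M) = 4.
The rank gives the maximum number of linearly independent columns: 4.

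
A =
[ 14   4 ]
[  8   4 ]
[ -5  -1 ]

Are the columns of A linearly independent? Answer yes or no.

yes

Row reduce A to echelon form.
R2 ← R2 − (4/7)·R1: [0, 12/7]
R3 ← R3 + (5/14)·R1: [0, 3/7]
R3 ← R3 − (1/4)·R2: [0, 0]
2 pivots among 2 columns.
Every column is a pivot column, so the columns are linearly independent.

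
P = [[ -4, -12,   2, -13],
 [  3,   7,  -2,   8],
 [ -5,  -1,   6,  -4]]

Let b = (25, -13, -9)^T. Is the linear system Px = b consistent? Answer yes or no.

yes

Row reduce the augmented matrix [P | b].
R2 ← R2 + (3/4)·R1: [0, -2, -1/2, -7/4, 23/4]
R3 ← R3 − (5/4)·R1: [0, 14, 7/2, 49/4, -161/4]
R3 ← R3 + (7)·R2: [0, 0, 0, 0, 0]
The echelon form has 2 nonzero rows, and every pivot lies in the first 4 columns, so rank(P) = rank([P|b]) = 2.
The system is consistent.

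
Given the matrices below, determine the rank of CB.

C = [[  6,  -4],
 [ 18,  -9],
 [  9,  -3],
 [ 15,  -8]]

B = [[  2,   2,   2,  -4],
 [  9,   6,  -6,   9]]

2

First compute CB:
[[-24, -12,  36, -60],
 [-45, -18,  90, -153],
 [ -9,   0,  36, -63],
 [-42, -18,  78, -132]]
Now row reduce the product.
R2 ← R2 − (15/8)·R1: [0, 9/2, 45/2, -81/2]
R3 ← R3 − (3/8)·R1: [0, 9/2, 45/2, -81/2]
R4 ← R4 − (7/4)·R1: [0, 3, 15, -27]
R3 ← R3 − R2: [0, 0, 0, 0]
R4 ← R4 − (2/3)·R2: [0, 0, 0, 0]
2 nonzero rows, so rank(CB) = 2.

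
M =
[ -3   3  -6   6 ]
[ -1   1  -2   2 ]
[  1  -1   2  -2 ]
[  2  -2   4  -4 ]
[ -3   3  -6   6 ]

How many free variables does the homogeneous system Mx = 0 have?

Row reduce to echelon form.
R2 ← R2 − (1/3)·R1: [0, 0, 0, 0]
R3 ← R3 + (1/3)·R1: [0, 0, 0, 0]
R4 ← R4 + (2/3)·R1: [0, 0, 0, 0]
R5 ← R5 − R1: [0, 0, 0, 0]
1 nonzero row, so rank(M) = 1.
M has 4 columns; by rank–nullity, nullity = 4 − 1 = 3.

3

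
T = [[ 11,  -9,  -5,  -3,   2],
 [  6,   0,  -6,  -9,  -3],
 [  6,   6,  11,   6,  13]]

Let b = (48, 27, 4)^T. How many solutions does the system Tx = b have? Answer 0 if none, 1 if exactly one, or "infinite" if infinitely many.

infinite

Row reduce the augmented matrix [T | b].
R2 ← R2 − (6/11)·R1: [0, 54/11, -36/11, -81/11, -45/11, 9/11]
R3 ← R3 − (6/11)·R1: [0, 120/11, 151/11, 84/11, 131/11, -244/11]
R3 ← R3 − (20/9)·R2: [0, 0, 21, 24, 21, -24]
The echelon form has 3 nonzero rows, and every pivot lies in the first 5 columns, so rank(T) = rank([T|b]) = 3.
The system is consistent.
rank = 3 < 5 unknowns, so there are infinitely many solutions.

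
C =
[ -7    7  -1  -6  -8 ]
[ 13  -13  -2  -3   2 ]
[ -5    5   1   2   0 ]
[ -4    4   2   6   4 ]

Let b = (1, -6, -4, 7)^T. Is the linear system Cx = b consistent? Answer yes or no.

no

Row reduce the augmented matrix [C | b].
R2 ← R2 + (13/7)·R1: [0, 0, -27/7, -99/7, -90/7, -29/7]
R3 ← R3 − (5/7)·R1: [0, 0, 12/7, 44/7, 40/7, -33/7]
R4 ← R4 − (4/7)·R1: [0, 0, 18/7, 66/7, 60/7, 45/7]
R3 ← R3 + (4/9)·R2: [0, 0, 0, 0, 0, -59/9]
R4 ← R4 + (2/3)·R2: [0, 0, 0, 0, 0, 11/3]
R4 ← R4 + (33/59)·R3: [0, 0, 0, 0, 0, 0]
The echelon form has 3 nonzero rows; the last pivot sits in the augmented column, so rank(C) = 2 but rank([C|b]) = 3.
Since the ranks differ, the system is inconsistent.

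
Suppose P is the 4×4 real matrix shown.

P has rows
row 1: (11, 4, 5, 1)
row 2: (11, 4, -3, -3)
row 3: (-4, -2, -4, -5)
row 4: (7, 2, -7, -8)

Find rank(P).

3

Row reduce to echelon form.
R2 ← R2 − R1: [0, 0, -8, -4]
R3 ← R3 + (4/11)·R1: [0, -6/11, -24/11, -51/11]
R4 ← R4 − (7/11)·R1: [0, -6/11, -112/11, -95/11]
Swap R2 ↔ R3
R4 ← R4 − R2: [0, 0, -8, -4]
R4 ← R4 − R3: [0, 0, 0, 0]
Echelon form has 3 nonzero rows, so rank(P) = 3.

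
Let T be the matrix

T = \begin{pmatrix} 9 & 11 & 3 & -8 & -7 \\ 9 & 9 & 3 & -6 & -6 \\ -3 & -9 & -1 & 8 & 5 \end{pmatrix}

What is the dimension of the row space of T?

Row reduce to echelon form.
R2 ← R2 − R1: [0, -2, 0, 2, 1]
R3 ← R3 + (1/3)·R1: [0, -16/3, 0, 16/3, 8/3]
R3 ← R3 − (8/3)·R2: [0, 0, 0, 0, 0]
Echelon form has 2 nonzero rows, so rank(T) = 2.
The row space has dimension equal to the rank: 2.

2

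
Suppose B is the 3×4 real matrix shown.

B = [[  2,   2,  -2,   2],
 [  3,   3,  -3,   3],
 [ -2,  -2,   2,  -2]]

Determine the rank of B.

1

Row reduce to echelon form.
R2 ← R2 − (3/2)·R1: [0, 0, 0, 0]
R3 ← R3 + R1: [0, 0, 0, 0]
Echelon form has 1 nonzero row, so rank(B) = 1.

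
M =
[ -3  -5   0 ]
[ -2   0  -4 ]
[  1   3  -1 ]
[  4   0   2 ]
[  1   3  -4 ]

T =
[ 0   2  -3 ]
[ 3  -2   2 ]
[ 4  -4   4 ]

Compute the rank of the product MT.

First compute MT:
[[-15,   4,  -1],
 [-16,  12, -10],
 [  5,   0,  -1],
 [  8,   0,  -4],
 [ -7,  12, -13]]
Now row reduce the product.
R2 ← R2 − (16/15)·R1: [0, 116/15, -134/15]
R3 ← R3 + (1/3)·R1: [0, 4/3, -4/3]
R4 ← R4 + (8/15)·R1: [0, 32/15, -68/15]
R5 ← R5 − (7/15)·R1: [0, 152/15, -188/15]
R3 ← R3 − (5/29)·R2: [0, 0, 6/29]
R4 ← R4 − (8/29)·R2: [0, 0, -60/29]
R5 ← R5 − (38/29)·R2: [0, 0, -24/29]
R4 ← R4 + (10)·R3: [0, 0, 0]
R5 ← R5 + (4)·R3: [0, 0, 0]
3 nonzero rows, so rank(MT) = 3.

3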